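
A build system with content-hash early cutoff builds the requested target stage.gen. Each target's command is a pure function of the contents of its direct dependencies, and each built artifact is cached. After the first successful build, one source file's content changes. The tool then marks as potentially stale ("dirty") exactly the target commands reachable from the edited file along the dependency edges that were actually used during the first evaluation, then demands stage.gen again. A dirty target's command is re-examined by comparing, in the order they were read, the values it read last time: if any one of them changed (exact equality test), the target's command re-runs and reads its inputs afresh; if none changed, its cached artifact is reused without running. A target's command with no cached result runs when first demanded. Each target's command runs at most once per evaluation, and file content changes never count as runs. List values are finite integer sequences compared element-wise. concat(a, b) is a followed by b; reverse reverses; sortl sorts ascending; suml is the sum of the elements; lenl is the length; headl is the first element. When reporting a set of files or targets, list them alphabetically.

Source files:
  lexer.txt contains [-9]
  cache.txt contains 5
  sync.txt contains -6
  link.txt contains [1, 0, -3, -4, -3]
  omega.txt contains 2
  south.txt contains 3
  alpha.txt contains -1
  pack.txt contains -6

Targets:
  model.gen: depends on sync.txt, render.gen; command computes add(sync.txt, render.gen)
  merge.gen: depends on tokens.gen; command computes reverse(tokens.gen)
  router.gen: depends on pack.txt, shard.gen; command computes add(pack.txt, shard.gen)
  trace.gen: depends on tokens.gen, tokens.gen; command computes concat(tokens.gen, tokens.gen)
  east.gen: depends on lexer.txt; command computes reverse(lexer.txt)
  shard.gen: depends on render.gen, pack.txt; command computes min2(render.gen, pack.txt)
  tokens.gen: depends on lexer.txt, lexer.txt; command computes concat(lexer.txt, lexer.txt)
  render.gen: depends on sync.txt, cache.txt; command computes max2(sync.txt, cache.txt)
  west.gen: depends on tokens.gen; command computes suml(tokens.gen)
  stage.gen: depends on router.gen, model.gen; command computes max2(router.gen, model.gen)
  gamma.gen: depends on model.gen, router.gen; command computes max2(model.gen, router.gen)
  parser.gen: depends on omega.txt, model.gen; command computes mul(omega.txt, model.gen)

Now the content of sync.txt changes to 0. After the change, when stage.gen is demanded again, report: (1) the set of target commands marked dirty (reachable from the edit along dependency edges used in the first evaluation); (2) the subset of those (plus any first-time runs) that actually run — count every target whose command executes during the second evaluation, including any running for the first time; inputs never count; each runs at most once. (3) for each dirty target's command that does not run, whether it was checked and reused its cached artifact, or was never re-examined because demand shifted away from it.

First evaluation (everything demanded from the output):
  render.gen = max2(-6, 5) = 5
  model.gen = add(-6, 5) = -1
  shard.gen = min2(5, -6) = -6
  router.gen = add(-6, -6) = -12
  stage.gen = max2(-12, -1) = -1

Propagation after the edit:
  render.gen: runs — sync.txt -6->0; result 5 (same value as before).
  model.gen: runs — sync.txt -6->0; result 5.
  shard.gen: checked — values it read are unchanged (render.gen unchanged, pack.txt unchanged); reused cached -6 without running.
  router.gen: checked — values it read are unchanged (pack.txt unchanged, shard.gen unchanged); reused cached -12 without running.
  stage.gen: runs — model.gen -1->5; result 5.

Key observation: the cutoff stops propagation at shard.gen — its inputs' values are unchanged, so it reuses its cache.

Marked dirty: model.gen, render.gen, router.gen, shard.gen, stage.gen.
Target commands that run: model.gen, render.gen, stage.gen — 3 in total.
Checked but reused from cache: router.gen, shard.gen.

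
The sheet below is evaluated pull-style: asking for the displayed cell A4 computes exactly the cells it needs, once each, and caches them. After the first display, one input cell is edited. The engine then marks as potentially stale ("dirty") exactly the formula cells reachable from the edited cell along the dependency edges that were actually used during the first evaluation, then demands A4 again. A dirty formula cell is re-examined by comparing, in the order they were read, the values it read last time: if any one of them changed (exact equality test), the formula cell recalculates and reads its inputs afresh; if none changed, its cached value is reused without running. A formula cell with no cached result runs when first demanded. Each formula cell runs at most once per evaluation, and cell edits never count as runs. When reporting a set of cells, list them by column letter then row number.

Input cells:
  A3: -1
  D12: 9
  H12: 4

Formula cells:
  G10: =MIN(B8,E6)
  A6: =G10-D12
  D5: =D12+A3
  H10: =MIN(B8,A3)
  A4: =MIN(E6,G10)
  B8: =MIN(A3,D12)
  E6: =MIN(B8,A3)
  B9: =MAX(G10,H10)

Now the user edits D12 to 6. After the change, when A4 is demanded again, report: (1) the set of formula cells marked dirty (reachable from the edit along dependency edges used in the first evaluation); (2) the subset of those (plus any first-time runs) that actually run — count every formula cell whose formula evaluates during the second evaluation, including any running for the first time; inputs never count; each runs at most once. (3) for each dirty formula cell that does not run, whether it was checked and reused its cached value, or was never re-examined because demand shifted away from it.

First demand of the output computes:
  B8 = MIN(-1, 9) = -1
  E6 = MIN(-1, -1) = -1
  G10 = MIN(-1, -1) = -1
  A4 = MIN(-1, -1) = -1

After the edit, cleaning proceeds:
  B8: a read changed (D12 9->6) — executes, giving -1 — identical to its old value.
  E6: dirty, but its reads are unchanged (B8 unchanged, A3 unchanged); cached -1 stands.
  G10: dirty, but its reads are unchanged (B8 unchanged, E6 unchanged); cached -1 stands.
  A4: dirty, but its reads are unchanged (E6 unchanged, G10 unchanged); cached -1 stands.

Note the absorption at B8: it re-runs yet its value is the same, leaving the output's value untouched.

The edit dirties: A4, B8, E6, G10.
1 formula cells run: B8.
Cache hits after checking: A4, E6, G10.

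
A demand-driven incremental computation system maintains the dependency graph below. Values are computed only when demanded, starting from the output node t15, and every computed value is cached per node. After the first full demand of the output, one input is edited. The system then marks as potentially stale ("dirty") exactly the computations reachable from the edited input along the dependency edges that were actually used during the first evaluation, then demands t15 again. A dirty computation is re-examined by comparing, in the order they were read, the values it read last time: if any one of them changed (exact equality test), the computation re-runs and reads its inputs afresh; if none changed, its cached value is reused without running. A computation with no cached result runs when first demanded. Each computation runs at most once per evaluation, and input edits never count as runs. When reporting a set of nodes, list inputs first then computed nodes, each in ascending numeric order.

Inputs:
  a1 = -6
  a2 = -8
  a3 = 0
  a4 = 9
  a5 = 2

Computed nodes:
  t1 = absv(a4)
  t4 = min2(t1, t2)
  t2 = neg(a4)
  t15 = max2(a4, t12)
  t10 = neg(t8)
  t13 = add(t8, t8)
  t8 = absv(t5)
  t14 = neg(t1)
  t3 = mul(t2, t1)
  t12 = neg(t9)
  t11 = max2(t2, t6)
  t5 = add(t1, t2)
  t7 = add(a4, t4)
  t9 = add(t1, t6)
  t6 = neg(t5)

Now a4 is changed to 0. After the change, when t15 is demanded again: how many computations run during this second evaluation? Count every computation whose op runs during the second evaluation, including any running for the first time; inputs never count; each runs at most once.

Computations that run: t1, t2, t5, t9, t12, t15 — 6 in total.
Key observation: the cutoff stops propagation at t6 — its inputs' values are unchanged, so it reuses its cache.

First evaluation (everything demanded from the output):
  t1 = absv(9) = 9
  t2 = neg(9) = -9
  t5 = add(9, -9) = 0
  t6 = neg(0) = 0
  t9 = add(9, 0) = 9
  t12 = neg(9) = -9
  t15 = max2(9, -9) = 9

Propagation after the edit:
  t1: runs — a4 9->0; result 0.
  t2: runs — a4 9->0; result 0.
  t5: runs — t1 9->0; t2 -9->0; result 0 (same value as before).
  t6: checked — values it read are unchanged (t5 unchanged); reused cached 0 without running.
  t9: runs — t1 9->0; result 0.
  t12: runs — t9 9->0; result 0.
  t15: runs — a4 9->0; t12 -9->0; result 0.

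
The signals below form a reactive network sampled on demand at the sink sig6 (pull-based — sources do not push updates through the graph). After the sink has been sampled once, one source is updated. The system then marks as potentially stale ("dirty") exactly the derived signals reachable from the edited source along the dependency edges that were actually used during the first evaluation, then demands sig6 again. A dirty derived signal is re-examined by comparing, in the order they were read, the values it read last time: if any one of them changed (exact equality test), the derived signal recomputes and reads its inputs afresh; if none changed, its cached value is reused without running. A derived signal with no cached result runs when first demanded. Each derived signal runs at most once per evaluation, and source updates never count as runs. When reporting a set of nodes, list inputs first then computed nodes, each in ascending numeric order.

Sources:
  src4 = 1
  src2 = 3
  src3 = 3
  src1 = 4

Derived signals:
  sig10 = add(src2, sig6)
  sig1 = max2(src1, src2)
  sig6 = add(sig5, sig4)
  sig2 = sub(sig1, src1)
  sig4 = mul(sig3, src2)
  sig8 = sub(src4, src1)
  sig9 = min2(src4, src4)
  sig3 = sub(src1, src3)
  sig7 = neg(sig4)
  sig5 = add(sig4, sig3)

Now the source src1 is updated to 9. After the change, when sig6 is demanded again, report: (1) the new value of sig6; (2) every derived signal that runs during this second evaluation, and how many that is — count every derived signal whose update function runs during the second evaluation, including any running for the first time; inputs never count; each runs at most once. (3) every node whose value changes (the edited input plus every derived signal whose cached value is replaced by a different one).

sig6 now evaluates to 42.
Run set: sig3, sig4, sig5, sig6 (4 run).
Changed values: src1, sig3, sig4, sig5, sig6.

Initial pass — values computed on the first demand:
  sig3 = sub(4, 3) = 1
  sig4 = mul(1, 3) = 3
  sig5 = add(3, 1) = 4
  sig6 = add(4, 3) = 7

Second demand — change propagation:
  sig3: re-runs because src1 4->9; new result 6.
  sig4: re-runs because sig3 1->6; new result 18.
  sig5: re-runs because sig4 3->18; sig3 1->6; new result 24.
  sig6: re-runs because sig5 4->24; sig4 3->18; new result 42.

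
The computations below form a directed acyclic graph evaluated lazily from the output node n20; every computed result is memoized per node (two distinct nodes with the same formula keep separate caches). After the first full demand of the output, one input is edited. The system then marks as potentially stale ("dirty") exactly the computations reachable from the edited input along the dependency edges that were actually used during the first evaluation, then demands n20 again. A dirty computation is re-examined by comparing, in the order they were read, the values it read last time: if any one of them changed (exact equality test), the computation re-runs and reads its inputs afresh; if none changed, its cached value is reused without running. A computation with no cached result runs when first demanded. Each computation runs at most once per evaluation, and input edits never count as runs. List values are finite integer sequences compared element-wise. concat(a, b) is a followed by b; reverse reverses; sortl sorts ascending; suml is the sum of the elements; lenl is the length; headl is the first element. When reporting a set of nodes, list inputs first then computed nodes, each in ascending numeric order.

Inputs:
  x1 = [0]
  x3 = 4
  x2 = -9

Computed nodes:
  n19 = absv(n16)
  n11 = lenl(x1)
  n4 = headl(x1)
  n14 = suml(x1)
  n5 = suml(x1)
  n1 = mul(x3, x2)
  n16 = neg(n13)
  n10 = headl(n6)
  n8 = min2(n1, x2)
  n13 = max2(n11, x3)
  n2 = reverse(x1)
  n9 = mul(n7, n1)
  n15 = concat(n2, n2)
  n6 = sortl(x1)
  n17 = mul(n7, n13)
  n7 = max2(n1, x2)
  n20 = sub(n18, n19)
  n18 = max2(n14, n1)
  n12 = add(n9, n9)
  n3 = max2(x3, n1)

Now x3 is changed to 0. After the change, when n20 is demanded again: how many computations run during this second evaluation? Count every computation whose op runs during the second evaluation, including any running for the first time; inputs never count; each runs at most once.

First demand of the output computes:
  n1 = mul(4, -9) = -36
  n11 = lenl([0]) = 1
  n13 = max2(1, 4) = 4
  n14 = suml([0]) = 0
  n16 = neg(4) = -4
  n18 = max2(0, -36) = 0
  n19 = absv(-4) = 4
  n20 = sub(0, 4) = -4

After the edit, cleaning proceeds:
  n1: a read changed (x3 4->0) — executes, giving 0.
  n13: a read changed (x3 4->0) — executes, giving 1.
  n16: a read changed (n13 4->1) — executes, giving -1.
  n18: a read changed (n1 -36->0) — executes, giving 0 — identical to its old value.
  n19: a read changed (n16 -4->-1) — executes, giving 1.
  n20: a read changed (n19 4->1) — executes, giving -1.

6 computations run: n1, n13, n16, n18, n19, n20.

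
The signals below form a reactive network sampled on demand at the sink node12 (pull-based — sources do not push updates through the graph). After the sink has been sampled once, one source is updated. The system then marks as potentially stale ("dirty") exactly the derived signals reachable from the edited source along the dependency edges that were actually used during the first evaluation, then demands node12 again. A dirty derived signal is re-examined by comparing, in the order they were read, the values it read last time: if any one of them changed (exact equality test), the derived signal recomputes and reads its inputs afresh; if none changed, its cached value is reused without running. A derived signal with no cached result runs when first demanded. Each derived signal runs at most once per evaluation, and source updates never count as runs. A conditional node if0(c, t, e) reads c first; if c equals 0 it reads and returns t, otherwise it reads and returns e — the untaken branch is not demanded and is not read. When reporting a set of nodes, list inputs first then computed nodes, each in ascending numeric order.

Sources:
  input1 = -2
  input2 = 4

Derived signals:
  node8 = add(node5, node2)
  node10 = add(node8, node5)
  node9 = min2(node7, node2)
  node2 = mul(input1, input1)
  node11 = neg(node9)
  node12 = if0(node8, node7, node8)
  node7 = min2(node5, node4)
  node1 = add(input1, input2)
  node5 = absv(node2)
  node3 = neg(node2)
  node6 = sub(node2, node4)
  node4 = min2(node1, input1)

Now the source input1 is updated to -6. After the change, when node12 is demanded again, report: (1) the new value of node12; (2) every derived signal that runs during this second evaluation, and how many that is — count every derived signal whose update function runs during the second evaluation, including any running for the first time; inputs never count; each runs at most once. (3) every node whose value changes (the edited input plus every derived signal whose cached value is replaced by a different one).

Initial pass — values computed on the first demand:
  node2 = mul(-2, -2) = 4
  node5 = absv(4) = 4
  node8 = add(4, 4) = 8
  node12 = if0(node8=8 -> else branch node8) = 8

Second demand — change propagation:
  node2: re-runs because input1 -2->-6; input1 -2->-6; new result 36.
  node5: re-runs because node2 4->36; new result 36.
  node8: re-runs because node5 4->36; node2 4->36; new result 72.
  node12: re-runs because node8 8->72; node8 8->72; new result 72.

node12 now evaluates to 72.
Run set: node2, node5, node8, node12 (4 run).
Changed values: input1, node2, node5, node8, node12.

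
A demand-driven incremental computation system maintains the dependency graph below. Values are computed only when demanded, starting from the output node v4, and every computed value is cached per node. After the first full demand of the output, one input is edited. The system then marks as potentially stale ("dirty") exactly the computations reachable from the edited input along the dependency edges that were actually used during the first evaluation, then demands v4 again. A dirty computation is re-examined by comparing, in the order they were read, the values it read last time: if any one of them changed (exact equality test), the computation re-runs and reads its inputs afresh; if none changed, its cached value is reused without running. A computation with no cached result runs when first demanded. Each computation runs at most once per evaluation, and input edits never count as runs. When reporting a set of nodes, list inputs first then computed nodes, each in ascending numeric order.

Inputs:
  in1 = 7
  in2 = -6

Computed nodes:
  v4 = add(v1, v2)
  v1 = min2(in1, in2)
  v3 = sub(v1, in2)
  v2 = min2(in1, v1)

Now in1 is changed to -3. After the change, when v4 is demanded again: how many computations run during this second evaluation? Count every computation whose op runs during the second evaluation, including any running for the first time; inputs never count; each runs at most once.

Computations that run: v1, v2 — 2 in total.
Key observation: the cutoff stops propagation at v4 — its inputs' values are unchanged, so it reuses its cache.

First evaluation (everything demanded from the output):
  v1 = min2(7, -6) = -6
  v2 = min2(7, -6) = -6
  v4 = add(-6, -6) = -12

Propagation after the edit:
  v1: runs — in1 7->-3; result -6 (same value as before).
  v2: runs — in1 7->-3; result -6 (same value as before).
  v4: checked — values it read are unchanged (v1 unchanged, v2 unchanged); reused cached -12 without running.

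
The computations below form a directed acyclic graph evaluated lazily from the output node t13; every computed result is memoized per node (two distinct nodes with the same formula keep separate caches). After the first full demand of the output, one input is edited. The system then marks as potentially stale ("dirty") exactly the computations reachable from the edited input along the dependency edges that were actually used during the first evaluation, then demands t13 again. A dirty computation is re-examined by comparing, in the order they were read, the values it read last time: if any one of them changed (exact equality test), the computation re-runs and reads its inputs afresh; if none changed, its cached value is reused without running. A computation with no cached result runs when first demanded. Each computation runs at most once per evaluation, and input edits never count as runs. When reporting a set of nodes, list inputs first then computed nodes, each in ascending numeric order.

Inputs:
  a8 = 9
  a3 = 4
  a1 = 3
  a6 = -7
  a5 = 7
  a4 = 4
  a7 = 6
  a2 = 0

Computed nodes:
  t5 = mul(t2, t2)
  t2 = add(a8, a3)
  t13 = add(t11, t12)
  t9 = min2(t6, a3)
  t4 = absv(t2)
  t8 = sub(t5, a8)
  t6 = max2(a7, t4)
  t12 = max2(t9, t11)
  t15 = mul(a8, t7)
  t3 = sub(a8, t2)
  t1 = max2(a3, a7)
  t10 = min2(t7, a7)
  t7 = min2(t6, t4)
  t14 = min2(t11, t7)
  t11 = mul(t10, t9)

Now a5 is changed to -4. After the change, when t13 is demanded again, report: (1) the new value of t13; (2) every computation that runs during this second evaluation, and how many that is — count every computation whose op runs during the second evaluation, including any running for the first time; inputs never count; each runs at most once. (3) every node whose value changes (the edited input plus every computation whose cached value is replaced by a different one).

Demanding t13 again yields 48.
0 computations run: none.
The nodes whose values change: a5.
Note the shortcut — nothing in the graph depends on a5 at all, so no recomputation happens.

First demand of the output computes:
  t2 = add(9, 4) = 13
  t4 = absv(13) = 13
  t6 = max2(6, 13) = 13
  t7 = min2(13, 13) = 13
  t9 = min2(13, 4) = 4
  t10 = min2(13, 6) = 6
  t11 = mul(6, 4) = 24
  t12 = max2(4, 24) = 24
  t13 = add(24, 24) = 48

After the edit, cleaning proceeds:
  no node depends on a5 at all; the second demand re-runs nothing.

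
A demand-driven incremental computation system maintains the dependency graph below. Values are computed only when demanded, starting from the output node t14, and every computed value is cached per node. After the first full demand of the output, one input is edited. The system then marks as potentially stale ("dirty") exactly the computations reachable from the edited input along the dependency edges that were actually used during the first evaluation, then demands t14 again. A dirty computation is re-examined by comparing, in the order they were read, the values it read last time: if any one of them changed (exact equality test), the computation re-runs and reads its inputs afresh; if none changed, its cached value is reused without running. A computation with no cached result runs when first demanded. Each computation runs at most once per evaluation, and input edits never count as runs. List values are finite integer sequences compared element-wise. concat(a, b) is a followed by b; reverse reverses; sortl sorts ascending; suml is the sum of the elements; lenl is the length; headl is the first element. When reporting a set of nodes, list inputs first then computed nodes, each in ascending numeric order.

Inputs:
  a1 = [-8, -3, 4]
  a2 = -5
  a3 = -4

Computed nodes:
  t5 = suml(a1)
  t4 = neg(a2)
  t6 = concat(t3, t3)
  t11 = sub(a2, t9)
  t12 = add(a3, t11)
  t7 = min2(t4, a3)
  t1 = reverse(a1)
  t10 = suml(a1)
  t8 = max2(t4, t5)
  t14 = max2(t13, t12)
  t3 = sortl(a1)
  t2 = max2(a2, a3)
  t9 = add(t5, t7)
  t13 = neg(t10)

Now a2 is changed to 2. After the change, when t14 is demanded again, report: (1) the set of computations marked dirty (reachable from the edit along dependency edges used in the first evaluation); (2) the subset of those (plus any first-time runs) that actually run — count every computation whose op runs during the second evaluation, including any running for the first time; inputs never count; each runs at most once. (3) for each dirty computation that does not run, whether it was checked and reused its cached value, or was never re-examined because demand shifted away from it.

Marked dirty: t4, t7, t9, t11, t12, t14.
Computations that run: t4, t7, t11, t12, t14 — 5 in total.
Checked but reused from cache: t9.
Key observation: the cutoff stops propagation at t9 — its inputs' values are unchanged, so it reuses its cache.

First evaluation (everything demanded from the output):
  t4 = neg(-5) = 5
  t5 = suml([-8, -3, 4]) = -7
  t7 = min2(5, -4) = -4
  t9 = add(-7, -4) = -11
  t10 = suml([-8, -3, 4]) = -7
  t11 = sub(-5, -11) = 6
  t12 = add(-4, 6) = 2
  t13 = neg(-7) = 7
  t14 = max2(7, 2) = 7

Propagation after the edit:
  t4: runs — a2 -5->2; result -2.
  t7: runs — t4 5->-2; result -4 (same value as before).
  t9: checked — values it read are unchanged (t5 unchanged, t7 unchanged); reused cached -11 without running.
  t11: runs — a2 -5->2; result 13.
  t12: runs — t11 6->13; result 9.
  t14: runs — t12 2->9; result 9.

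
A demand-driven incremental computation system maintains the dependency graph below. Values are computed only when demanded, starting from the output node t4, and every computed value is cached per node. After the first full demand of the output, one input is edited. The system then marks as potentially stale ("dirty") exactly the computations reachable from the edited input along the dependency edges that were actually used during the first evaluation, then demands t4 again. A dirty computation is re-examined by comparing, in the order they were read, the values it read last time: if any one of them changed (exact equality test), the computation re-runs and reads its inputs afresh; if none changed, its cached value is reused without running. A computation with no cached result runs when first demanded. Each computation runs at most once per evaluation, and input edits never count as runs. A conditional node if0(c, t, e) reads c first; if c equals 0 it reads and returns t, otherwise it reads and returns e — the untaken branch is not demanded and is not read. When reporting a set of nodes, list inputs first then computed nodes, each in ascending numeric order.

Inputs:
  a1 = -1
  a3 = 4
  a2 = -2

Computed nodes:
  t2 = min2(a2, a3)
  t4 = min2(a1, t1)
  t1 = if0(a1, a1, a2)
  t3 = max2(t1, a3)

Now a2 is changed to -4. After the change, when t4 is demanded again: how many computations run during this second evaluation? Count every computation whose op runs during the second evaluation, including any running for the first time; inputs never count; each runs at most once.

First evaluation (everything demanded from the output):
  t1 = if0(a1=-1 -> else branch a2) = -2
  t4 = min2(-1, -2) = -2

Propagation after the edit:
  t1: runs — a2 -2->-4; result -4.
  t4: runs — t1 -2->-4; result -4.

Computations that run: t1, t4 — 2 in total.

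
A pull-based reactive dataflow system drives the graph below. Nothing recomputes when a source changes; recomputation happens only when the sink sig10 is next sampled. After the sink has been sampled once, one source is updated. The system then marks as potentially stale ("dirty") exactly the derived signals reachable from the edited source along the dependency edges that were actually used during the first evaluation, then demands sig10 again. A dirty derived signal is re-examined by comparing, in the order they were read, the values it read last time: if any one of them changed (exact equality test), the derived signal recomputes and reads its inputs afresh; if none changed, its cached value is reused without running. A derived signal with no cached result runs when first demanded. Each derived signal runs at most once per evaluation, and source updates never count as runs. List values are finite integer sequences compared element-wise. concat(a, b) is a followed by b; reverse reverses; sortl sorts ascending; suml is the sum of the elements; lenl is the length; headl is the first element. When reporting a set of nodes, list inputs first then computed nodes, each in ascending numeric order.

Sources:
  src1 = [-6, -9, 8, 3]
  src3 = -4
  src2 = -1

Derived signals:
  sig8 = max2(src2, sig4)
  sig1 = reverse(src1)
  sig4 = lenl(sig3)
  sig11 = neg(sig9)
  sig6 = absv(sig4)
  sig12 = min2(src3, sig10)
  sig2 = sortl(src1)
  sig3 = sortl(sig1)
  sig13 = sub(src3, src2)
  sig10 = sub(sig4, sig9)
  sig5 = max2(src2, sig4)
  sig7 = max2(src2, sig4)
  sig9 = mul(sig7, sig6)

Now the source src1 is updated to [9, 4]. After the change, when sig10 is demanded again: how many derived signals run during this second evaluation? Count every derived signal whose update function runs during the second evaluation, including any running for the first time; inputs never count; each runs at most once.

Derived signals that run: sig1, sig3, sig4, sig6, sig7, sig9, sig10 — 7 in total.

First evaluation (everything demanded from the output):
  sig1 = reverse([-6, -9, 8, 3]) = [3, 8, -9, -6]
  sig3 = sortl([3, 8, -9, -6]) = [-9, -6, 3, 8]
  sig4 = lenl([-9, -6, 3, 8]) = 4
  sig6 = absv(4) = 4
  sig7 = max2(-1, 4) = 4
  sig9 = mul(4, 4) = 16
  sig10 = sub(4, 16) = -12

Propagation after the edit:
  sig1: runs — src1 [-6, -9, 8, 3]->[9, 4]; result [4, 9].
  sig3: runs — sig1 [3, 8, -9, -6]->[4, 9]; result [4, 9].
  sig4: runs — sig3 [-9, -6, 3, 8]->[4, 9]; result 2.
  sig6: runs — sig4 4->2; result 2.
  sig7: runs — sig4 4->2; result 2.
  sig9: runs — sig7 4->2; sig6 4->2; result 4.
  sig10: runs — sig4 4->2; sig9 16->4; result -2.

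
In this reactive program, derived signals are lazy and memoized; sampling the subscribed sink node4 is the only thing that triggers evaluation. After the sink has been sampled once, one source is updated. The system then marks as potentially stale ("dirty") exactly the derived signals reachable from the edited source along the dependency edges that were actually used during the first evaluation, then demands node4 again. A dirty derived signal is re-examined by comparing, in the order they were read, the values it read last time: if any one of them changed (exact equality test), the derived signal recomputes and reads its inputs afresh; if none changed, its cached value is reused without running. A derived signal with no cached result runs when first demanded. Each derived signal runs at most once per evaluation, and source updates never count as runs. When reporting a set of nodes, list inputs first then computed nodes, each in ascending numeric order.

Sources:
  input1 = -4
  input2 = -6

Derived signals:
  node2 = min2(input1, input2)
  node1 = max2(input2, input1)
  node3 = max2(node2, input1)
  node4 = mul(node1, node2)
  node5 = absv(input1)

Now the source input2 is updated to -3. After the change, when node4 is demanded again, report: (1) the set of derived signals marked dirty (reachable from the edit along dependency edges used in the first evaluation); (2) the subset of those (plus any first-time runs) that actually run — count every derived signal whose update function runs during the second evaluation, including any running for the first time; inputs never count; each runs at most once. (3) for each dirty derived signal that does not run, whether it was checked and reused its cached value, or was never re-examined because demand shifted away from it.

First demand of the output computes:
  node1 = max2(-6, -4) = -4
  node2 = min2(-4, -6) = -6
  node4 = mul(-4, -6) = 24

After the edit, cleaning proceeds:
  node1: a read changed (input2 -6->-3) — executes, giving -3.
  node2: a read changed (input2 -6->-3) — executes, giving -4.
  node4: a read changed (node1 -4->-3; node2 -6->-4) — executes, giving 12.

The edit dirties: node1, node2, node4.
3 derived signals run: node1, node2, node4.
No dirty derived signal escaped a run.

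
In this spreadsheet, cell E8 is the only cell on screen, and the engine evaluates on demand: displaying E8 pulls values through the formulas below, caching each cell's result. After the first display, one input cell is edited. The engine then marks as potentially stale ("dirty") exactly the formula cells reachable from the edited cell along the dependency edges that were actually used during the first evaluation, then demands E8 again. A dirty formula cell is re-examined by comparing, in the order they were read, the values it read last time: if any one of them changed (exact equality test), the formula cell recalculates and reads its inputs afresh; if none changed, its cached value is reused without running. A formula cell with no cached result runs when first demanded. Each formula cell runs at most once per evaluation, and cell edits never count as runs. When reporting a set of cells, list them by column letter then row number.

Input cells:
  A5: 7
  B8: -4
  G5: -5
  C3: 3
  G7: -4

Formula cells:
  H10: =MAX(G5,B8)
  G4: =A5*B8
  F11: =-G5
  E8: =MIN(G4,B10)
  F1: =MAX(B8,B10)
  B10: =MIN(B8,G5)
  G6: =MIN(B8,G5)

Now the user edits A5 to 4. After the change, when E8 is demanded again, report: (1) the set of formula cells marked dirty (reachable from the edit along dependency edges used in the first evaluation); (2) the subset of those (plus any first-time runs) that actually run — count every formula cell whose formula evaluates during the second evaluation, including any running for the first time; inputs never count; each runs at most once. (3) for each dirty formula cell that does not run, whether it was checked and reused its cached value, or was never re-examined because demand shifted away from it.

Dirty set: E8, G4.
Run set: E8, G4 (2 run).
All dirty formula cells ended up running.

Initial pass — values computed on the first demand:
  B10 = MIN(-4, -5) = -5
  G4 = 7 * -4 = -28
  E8 = MIN(-28, -5) = -28

Second demand — change propagation:
  G4: re-runs because A5 7->4; new result -16.
  E8: re-runs because G4 -28->-16; new result -16.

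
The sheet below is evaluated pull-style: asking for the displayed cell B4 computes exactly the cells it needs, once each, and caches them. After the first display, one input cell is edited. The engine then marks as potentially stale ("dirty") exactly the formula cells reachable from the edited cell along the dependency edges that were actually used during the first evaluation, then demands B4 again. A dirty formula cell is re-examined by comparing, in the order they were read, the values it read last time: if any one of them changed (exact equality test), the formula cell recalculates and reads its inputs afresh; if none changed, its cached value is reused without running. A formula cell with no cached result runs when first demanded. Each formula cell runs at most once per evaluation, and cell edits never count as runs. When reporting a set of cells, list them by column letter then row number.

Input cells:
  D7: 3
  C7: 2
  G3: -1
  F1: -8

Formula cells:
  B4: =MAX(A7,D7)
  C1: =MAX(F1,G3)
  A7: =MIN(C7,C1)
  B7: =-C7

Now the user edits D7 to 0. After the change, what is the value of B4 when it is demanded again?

First demand of the output computes:
  C1 = MAX(-8, -1) = -1
  A7 = MIN(2, -1) = -1
  B4 = MAX(-1, 3) = 3

After the edit, cleaning proceeds:
  B4: a read changed (D7 3->0) — executes, giving 0.

Demanding B4 again yields 0.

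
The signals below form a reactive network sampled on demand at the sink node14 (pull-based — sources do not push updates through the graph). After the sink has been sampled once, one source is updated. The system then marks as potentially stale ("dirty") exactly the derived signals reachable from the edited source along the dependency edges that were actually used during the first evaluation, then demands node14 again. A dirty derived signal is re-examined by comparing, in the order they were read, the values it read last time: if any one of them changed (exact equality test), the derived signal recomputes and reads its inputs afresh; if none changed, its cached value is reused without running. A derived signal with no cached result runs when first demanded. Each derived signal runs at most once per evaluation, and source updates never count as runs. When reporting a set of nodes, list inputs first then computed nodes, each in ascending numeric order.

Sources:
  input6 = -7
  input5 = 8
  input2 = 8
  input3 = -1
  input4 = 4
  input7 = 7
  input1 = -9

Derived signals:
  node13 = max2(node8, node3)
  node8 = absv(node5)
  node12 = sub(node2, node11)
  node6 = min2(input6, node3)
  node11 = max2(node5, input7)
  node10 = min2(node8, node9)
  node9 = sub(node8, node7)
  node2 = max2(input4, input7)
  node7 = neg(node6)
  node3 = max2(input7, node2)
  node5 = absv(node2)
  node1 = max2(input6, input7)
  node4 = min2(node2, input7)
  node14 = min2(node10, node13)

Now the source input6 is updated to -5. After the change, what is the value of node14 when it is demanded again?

node14 now evaluates to 2.

Initial pass — values computed on the first demand:
  node2 = max2(4, 7) = 7
  node3 = max2(7, 7) = 7
  node5 = absv(7) = 7
  node6 = min2(-7, 7) = -7
  node7 = neg(-7) = 7
  node8 = absv(7) = 7
  node9 = sub(7, 7) = 0
  node10 = min2(7, 0) = 0
  node13 = max2(7, 7) = 7
  node14 = min2(0, 7) = 0

Second demand — change propagation:
  node6: re-runs because input6 -7->-5; new result -5.
  node7: re-runs because node6 -7->-5; new result 5.
  node9: re-runs because node7 7->5; new result 2.
  node10: re-runs because node9 0->2; new result 2.
  node14: re-runs because node10 0->2; new result 2.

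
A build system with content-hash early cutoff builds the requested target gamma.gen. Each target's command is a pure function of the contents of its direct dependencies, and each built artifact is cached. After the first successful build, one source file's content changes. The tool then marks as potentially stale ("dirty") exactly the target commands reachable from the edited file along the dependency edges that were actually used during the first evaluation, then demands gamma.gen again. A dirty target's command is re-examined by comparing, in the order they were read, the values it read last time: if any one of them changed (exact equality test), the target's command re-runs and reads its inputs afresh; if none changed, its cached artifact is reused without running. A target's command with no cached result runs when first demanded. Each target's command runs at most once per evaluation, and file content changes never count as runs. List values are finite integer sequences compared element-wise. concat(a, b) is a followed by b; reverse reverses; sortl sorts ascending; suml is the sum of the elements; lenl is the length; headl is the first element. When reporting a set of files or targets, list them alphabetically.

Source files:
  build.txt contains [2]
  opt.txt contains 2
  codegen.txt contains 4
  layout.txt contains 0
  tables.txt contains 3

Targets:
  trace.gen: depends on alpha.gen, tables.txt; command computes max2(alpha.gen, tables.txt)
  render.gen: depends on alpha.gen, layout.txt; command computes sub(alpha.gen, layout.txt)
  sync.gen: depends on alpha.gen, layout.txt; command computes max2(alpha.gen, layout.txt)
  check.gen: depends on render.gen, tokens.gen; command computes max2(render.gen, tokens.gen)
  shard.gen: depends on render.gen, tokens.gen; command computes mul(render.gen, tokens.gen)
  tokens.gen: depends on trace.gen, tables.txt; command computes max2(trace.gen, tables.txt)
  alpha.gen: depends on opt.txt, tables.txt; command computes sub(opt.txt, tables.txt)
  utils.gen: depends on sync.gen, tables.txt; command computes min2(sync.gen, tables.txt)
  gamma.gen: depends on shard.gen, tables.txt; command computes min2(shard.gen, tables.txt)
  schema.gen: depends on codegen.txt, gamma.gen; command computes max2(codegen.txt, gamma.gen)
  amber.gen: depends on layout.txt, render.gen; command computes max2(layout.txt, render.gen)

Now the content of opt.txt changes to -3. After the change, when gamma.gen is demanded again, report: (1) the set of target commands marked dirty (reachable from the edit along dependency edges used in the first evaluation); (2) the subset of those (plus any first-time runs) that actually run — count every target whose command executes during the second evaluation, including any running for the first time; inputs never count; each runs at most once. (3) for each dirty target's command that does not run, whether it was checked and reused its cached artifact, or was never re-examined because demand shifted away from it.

Marked dirty: alpha.gen, gamma.gen, render.gen, shard.gen, tokens.gen, trace.gen.
Target commands that run: alpha.gen, gamma.gen, render.gen, shard.gen, trace.gen — 5 in total.
Checked but reused from cache: tokens.gen.
Key observation: the cutoff stops propagation at tokens.gen — its inputs' values are unchanged, so it reuses its cache.

First evaluation (everything demanded from the output):
  alpha.gen = sub(2, 3) = -1
  render.gen = sub(-1, 0) = -1
  trace.gen = max2(-1, 3) = 3
  tokens.gen = max2(3, 3) = 3
  shard.gen = mul(-1, 3) = -3
  gamma.gen = min2(-3, 3) = -3

Propagation after the edit:
  alpha.gen: runs — opt.txt 2->-3; result -6.
  render.gen: runs — alpha.gen -1->-6; result -6.
  trace.gen: runs — alpha.gen -1->-6; result 3 (same value as before).
  tokens.gen: checked — values it read are unchanged (trace.gen unchanged, tables.txt unchanged); reused cached 3 without running.
  shard.gen: runs — render.gen -1->-6; result -18.
  gamma.gen: runs — shard.gen -3->-18; result -18.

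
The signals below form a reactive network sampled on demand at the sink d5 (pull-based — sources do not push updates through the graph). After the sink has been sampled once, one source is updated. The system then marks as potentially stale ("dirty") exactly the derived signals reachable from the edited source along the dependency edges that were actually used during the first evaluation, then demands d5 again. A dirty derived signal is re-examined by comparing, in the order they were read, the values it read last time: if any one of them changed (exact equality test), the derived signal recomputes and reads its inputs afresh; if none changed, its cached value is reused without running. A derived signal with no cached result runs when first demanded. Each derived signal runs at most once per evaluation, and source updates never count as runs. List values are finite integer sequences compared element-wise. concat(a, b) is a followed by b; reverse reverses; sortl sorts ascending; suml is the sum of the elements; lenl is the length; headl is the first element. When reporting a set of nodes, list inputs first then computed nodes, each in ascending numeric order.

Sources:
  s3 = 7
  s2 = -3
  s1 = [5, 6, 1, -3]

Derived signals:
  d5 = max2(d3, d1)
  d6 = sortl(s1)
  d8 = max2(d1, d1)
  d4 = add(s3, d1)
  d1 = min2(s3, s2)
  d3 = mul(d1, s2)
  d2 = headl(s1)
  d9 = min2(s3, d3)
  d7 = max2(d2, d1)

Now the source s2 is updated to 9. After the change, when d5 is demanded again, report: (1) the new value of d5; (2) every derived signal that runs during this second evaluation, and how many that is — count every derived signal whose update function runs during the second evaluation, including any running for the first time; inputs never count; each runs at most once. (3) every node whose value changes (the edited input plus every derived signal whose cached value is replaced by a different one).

d5 now evaluates to 63.
Run set: d1, d3, d5 (3 run).
Changed values: s2, d1, d3, d5.

Initial pass — values computed on the first demand:
  d1 = min2(7, -3) = -3
  d3 = mul(-3, -3) = 9
  d5 = max2(9, -3) = 9

Second demand — change propagation:
  d1: re-runs because s2 -3->9; new result 7.
  d3: re-runs because d1 -3->7; s2 -3->9; new result 63.
  d5: re-runs because d3 9->63; d1 -3->7; new result 63.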